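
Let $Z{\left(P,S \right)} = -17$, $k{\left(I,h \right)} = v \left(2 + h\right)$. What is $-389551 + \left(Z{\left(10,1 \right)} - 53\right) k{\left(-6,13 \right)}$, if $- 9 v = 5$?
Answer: $- \frac{1166903}{3} \approx -3.8897 \cdot 10^{5}$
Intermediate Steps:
$v = - \frac{5}{9}$ ($v = \left(- \frac{1}{9}\right) 5 = - \frac{5}{9} \approx -0.55556$)
$k{\left(I,h \right)} = - \frac{10}{9} - \frac{5 h}{9}$ ($k{\left(I,h \right)} = - \frac{5 \left(2 + h\right)}{9} = - \frac{10}{9} - \frac{5 h}{9}$)
$-389551 + \left(Z{\left(10,1 \right)} - 53\right) k{\left(-6,13 \right)} = -389551 + \left(-17 - 53\right) \left(- \frac{10}{9} - \frac{65}{9}\right) = -389551 - 70 \left(- \frac{10}{9} - \frac{65}{9}\right) = -389551 - - \frac{1750}{3} = -389551 + \frac{1750}{3} = - \frac{1166903}{3}$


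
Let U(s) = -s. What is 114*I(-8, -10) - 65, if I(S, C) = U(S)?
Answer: 847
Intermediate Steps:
I(S, C) = -S
114*I(-8, -10) - 65 = 114*(-1*(-8)) - 65 = 114*8 - 65 = 912 - 65 = 847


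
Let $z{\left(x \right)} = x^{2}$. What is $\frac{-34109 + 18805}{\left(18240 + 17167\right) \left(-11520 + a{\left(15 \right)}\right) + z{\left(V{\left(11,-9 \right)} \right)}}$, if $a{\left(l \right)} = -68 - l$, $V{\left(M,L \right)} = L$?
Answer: $\frac{3826}{102706835} \approx 3.7252 \cdot 10^{-5}$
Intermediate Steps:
$\frac{-34109 + 18805}{\left(18240 + 17167\right) \left(-11520 + a{\left(15 \right)}\right) + z{\left(V{\left(11,-9 \right)} \right)}} = \frac{-34109 + 18805}{\left(18240 + 17167\right) \left(-11520 - 83\right) + \left(-9\right)^{2}} = - \frac{15304}{35407 \left(-11520 - 83\right) + 81} = - \frac{15304}{35407 \left(-11603\right) + 81} = - \frac{15304}{-410827421 + 81} = - \frac{15304}{-410827340} = \left(-15304\right) \left(- \frac{1}{410827340}\right) = \frac{3826}{102706835}$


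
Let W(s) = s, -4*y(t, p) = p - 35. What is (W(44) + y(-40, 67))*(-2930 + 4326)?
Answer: 50256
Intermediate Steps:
y(t, p) = 35/4 - p/4 (y(t, p) = -(p - 35)/4 = -(-35 + p)/4 = 35/4 - p/4)
(W(44) + y(-40, 67))*(-2930 + 4326) = (44 + (35/4 - ¼*67))*(-2930 + 4326) = (44 + (35/4 - 67/4))*1396 = (44 - 8)*1396 = 36*1396 = 50256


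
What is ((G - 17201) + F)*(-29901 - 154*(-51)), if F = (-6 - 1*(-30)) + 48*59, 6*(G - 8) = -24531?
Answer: 812453997/2 ≈ 4.0623e+8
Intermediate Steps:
G = -8161/2 (G = 8 + (⅙)*(-24531) = 8 - 8177/2 = -8161/2 ≈ -4080.5)
F = 2856 (F = (-6 + 30) + 2832 = 24 + 2832 = 2856)
((G - 17201) + F)*(-29901 - 154*(-51)) = ((-8161/2 - 17201) + 2856)*(-29901 - 154*(-51)) = (-42563/2 + 2856)*(-29901 + 7854) = -36851/2*(-22047) = 812453997/2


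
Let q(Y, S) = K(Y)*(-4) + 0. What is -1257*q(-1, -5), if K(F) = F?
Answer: -5028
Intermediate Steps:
q(Y, S) = -4*Y (q(Y, S) = Y*(-4) + 0 = -4*Y + 0 = -4*Y)
-1257*q(-1, -5) = -(-5028)*(-1) = -1257*4 = -5028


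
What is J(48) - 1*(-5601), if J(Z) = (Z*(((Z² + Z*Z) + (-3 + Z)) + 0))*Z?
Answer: 10726113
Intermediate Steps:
J(Z) = Z²*(-3 + Z + 2*Z²) (J(Z) = (Z*(((Z² + Z²) + (-3 + Z)) + 0))*Z = (Z*((2*Z² + (-3 + Z)) + 0))*Z = (Z*((-3 + Z + 2*Z²) + 0))*Z = (Z*(-3 + Z + 2*Z²))*Z = Z²*(-3 + Z + 2*Z²))
J(48) - 1*(-5601) = 48²*(-3 + 48 + 2*48²) - 1*(-5601) = 2304*(-3 + 48 + 2*2304) + 5601 = 2304*(-3 + 48 + 4608) + 5601 = 2304*4653 + 5601 = 10720512 + 5601 = 10726113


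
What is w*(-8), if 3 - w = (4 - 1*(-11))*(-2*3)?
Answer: -744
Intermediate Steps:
w = 93 (w = 3 - (4 - 1*(-11))*(-2*3) = 3 - (4 + 11)*(-6) = 3 - 15*(-6) = 3 - 1*(-90) = 3 + 90 = 93)
w*(-8) = 93*(-8) = -744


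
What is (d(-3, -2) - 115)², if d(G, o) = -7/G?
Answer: 114244/9 ≈ 12694.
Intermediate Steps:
(d(-3, -2) - 115)² = (-7/(-3) - 115)² = (-7*(-⅓) - 115)² = (7/3 - 115)² = (-338/3)² = 114244/9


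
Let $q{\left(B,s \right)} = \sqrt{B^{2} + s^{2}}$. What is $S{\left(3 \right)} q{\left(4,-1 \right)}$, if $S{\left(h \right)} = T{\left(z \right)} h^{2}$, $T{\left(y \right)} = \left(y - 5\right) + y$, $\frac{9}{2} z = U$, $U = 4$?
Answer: $- 29 \sqrt{17} \approx -119.57$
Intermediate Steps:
$z = \frac{8}{9}$ ($z = \frac{2}{9} \cdot 4 = \frac{8}{9} \approx 0.88889$)
$T{\left(y \right)} = -5 + 2 y$ ($T{\left(y \right)} = \left(-5 + y\right) + y = -5 + 2 y$)
$S{\left(h \right)} = - \frac{29 h^{2}}{9}$ ($S{\left(h \right)} = \left(-5 + 2 \cdot \frac{8}{9}\right) h^{2} = \left(-5 + \frac{16}{9}\right) h^{2} = - \frac{29 h^{2}}{9}$)
$S{\left(3 \right)} q{\left(4,-1 \right)} = - \frac{29 \cdot 3^{2}}{9} \sqrt{4^{2} + \left(-1\right)^{2}} = \left(- \frac{29}{9}\right) 9 \sqrt{16 + 1} = - 29 \sqrt{17}$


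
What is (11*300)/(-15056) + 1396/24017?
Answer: -14559481/90399988 ≈ -0.16106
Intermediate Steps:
(11*300)/(-15056) + 1396/24017 = 3300*(-1/15056) + 1396*(1/24017) = -825/3764 + 1396/24017 = -14559481/90399988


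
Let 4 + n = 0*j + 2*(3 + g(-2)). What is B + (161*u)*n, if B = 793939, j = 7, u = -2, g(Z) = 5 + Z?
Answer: 791363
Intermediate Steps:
n = 8 (n = -4 + (0*7 + 2*(3 + (5 - 2))) = -4 + (0 + 2*(3 + 3)) = -4 + (0 + 2*6) = -4 + (0 + 12) = -4 + 12 = 8)
B + (161*u)*n = 793939 + (161*(-2))*8 = 793939 - 322*8 = 793939 - 2576 = 791363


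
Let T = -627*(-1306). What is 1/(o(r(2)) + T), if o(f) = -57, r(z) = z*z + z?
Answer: 1/818805 ≈ 1.2213e-6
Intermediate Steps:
r(z) = z + z² (r(z) = z² + z = z + z²)
T = 818862
1/(o(r(2)) + T) = 1/(-57 + 818862) = 1/818805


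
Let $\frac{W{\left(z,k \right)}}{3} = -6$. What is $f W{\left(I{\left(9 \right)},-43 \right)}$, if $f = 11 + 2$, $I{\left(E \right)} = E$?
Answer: $-234$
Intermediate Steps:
$f = 13$
$W{\left(z,k \right)} = -18$ ($W{\left(z,k \right)} = 3 \left(-6\right) = -18$)
$f W{\left(I{\left(9 \right)},-43 \right)} = 13 \left(-18\right) = -234$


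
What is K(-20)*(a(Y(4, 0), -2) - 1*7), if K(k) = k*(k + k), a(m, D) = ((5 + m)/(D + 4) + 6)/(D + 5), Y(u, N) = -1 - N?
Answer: -10400/3 ≈ -3466.7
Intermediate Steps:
a(m, D) = (6 + (5 + m)/(4 + D))/(5 + D) (a(m, D) = ((5 + m)/(4 + D) + 6)/(5 + D) = (6 + (5 + m)/(4 + D))/(5 + D))
K(k) = 2*k² (K(k) = k*(2*k) = 2*k²)
K(-20)*(a(Y(4, 0), -2) - 1*7) = (2*(-20)²)*((29 + (-1 - 1*0) + 6*(-2))/(20 + (-2)² + 9*(-2)) - 1*7) = (2*400)*((29 + (-1 + 0) - 12)/(20 + 4 - 18) - 7) = 800*((29 - 1 - 12)/6 - 7) = 800*((⅙)*16 - 7) = 800*(8/3 - 7) = 800*(-13/3) = -10400/3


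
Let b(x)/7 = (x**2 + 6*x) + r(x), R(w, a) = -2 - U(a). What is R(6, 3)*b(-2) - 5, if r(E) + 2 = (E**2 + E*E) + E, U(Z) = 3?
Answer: 135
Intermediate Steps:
r(E) = -2 + E + 2*E**2 (r(E) = -2 + ((E**2 + E*E) + E) = -2 + ((E**2 + E**2) + E) = -2 + (2*E**2 + E) = -2 + (E + 2*E**2) = -2 + E + 2*E**2)
R(w, a) = -5 (R(w, a) = -2 - 1*3 = -2 - 3 = -5)
b(x) = -14 + 21*x**2 + 49*x (b(x) = 7*((x**2 + 6*x) + (-2 + x + 2*x**2)) = 7*(-2 + 3*x**2 + 7*x) = -14 + 21*x**2 + 49*x)
R(6, 3)*b(-2) - 5 = -5*(-14 + 21*(-2)**2 + 49*(-2)) - 5 = -5*(-14 + 21*4 - 98) - 5 = -5*(-14 + 84 - 98) - 5 = -5*(-28) - 5 = 140 - 5 = 135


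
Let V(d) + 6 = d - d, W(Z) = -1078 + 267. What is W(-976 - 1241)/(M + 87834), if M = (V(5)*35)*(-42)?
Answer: -811/96654 ≈ -0.0083908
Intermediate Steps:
W(Z) = -811
V(d) = -6 (V(d) = -6 + (d - d) = -6 + 0 = -6)
M = 8820 (M = -6*35*(-42) = -210*(-42) = 8820)
W(-976 - 1241)/(M + 87834) = -811/(8820 + 87834) = -811/96654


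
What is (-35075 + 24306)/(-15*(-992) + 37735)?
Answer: -10769/52615 ≈ -0.20468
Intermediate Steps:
(-35075 + 24306)/(-15*(-992) + 37735) = -10769/(14880 + 37735) = -10769/52615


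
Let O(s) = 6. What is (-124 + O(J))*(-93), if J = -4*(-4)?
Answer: 10974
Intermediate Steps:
J = 16
(-124 + O(J))*(-93) = (-124 + 6)*(-93) = -118*(-93) = 10974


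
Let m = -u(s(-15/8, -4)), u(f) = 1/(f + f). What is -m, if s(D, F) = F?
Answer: -⅛ ≈ -0.12500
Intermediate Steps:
u(f) = 1/(2*f)
m = ⅛ (m = -1/(2*(-4)) = -(-1)/(2*4) = -1*(-⅛) = ⅛ ≈ 0.12500)
-m = -1*⅛ = -⅛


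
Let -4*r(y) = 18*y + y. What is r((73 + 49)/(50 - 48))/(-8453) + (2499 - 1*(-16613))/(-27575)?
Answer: -614255519/932365900 ≈ -0.65881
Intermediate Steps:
r(y) = -19*y/4 (r(y) = -(18*y + y)/4 = -19*y/4)
r((73 + 49)/(50 - 48))/(-8453) + (2499 - 1*(-16613))/(-27575) = -19*(73 + 49)/(4*(50 - 48))/(-8453) + (2499 - 1*(-16613))/(-27575) = -1159/(2*2)*(-1/8453) + (2499 + 16613)*(-1/27575) = -1159/(2*2)*(-1/8453) + 19112*(-1/27575) = -19/4*61*(-1/8453) - 19112/27575 = -1159/4*(-1/8453) - 19112/27575 = 1159/33812 - 19112/27575 = -614255519/932365900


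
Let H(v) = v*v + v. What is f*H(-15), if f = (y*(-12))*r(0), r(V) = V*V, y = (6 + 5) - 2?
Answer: 0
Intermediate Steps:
H(v) = v + v² (H(v) = v² + v = v + v²)
y = 9 (y = 11 - 2 = 9)
r(V) = V²
f = 0 (f = (9*(-12))*0² = -108*0 = 0)
f*H(-15) = 0*(-15*(1 - 15)) = 0*(-15*(-14)) = 0*210 = 0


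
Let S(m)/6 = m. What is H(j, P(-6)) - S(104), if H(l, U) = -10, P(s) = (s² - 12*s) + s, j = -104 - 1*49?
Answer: -634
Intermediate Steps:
S(m) = 6*m
j = -153 (j = -104 - 49 = -153)
P(s) = s² - 11*s
H(j, P(-6)) - S(104) = -10 - 6*104 = -10 - 1*624 = -10 - 624 = -634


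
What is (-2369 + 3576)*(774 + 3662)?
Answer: 5354252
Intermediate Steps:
(-2369 + 3576)*(774 + 3662) = 1207*4436 = 5354252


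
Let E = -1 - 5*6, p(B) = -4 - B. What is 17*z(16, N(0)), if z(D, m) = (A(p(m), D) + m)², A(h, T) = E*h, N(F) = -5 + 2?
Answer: 13328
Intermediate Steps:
N(F) = -3
E = -31 (E = -1 - 30 = -31)
A(h, T) = -31*h
z(D, m) = (124 + 32*m)² (z(D, m) = (-31*(-4 - m) + m)² = ((124 + 31*m) + m)² = (124 + 32*m)²)
17*z(16, N(0)) = 17*(16*(31 + 8*(-3))²) = 17*(16*(31 - 24)²) = 17*(16*7²) = 17*(16*49) = 17*784 = 13328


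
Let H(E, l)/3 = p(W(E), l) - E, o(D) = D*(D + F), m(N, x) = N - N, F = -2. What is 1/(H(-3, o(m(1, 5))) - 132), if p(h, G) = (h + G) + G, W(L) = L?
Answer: -1/132 ≈ -0.0075758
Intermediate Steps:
m(N, x) = 0
p(h, G) = h + 2*G (p(h, G) = (G + h) + G = h + 2*G)
o(D) = D*(-2 + D) (o(D) = D*(D - 2) = D*(-2 + D))
H(E, l) = 6*l (H(E, l) = 3*((E + 2*l) - E) = 3*(2*l) = 6*l)
1/(H(-3, o(m(1, 5))) - 132) = 1/(6*(0*(-2 + 0)) - 132) = 1/(6*(0*(-2)) - 132) = 1/(6*0 - 132) = 1/(0 - 132) = 1/(-132) = -1/132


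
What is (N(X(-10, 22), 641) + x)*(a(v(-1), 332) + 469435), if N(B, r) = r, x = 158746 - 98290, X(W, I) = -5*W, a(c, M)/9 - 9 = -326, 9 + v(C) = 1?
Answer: 28506760454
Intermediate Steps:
v(C) = -8 (v(C) = -9 + 1 = -8)
a(c, M) = -2853 (a(c, M) = 81 + 9*(-326) = 81 - 2934 = -2853)
x = 60456
(N(X(-10, 22), 641) + x)*(a(v(-1), 332) + 469435) = (641 + 60456)*(-2853 + 469435) = 61097*466582 = 28506760454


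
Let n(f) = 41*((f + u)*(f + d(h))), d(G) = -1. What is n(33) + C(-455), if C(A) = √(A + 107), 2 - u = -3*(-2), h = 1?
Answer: 38048 + 2*I*√87 ≈ 38048.0 + 18.655*I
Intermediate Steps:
u = -4 (u = 2 - (-3)*(-2) = 2 - 1*6 = 2 - 6 = -4)
C(A) = √(107 + A)
n(f) = 41*(-1 + f)*(-4 + f) (n(f) = 41*((f - 4)*(f - 1)) = 41*((-4 + f)*(-1 + f)) = 41*((-1 + f)*(-4 + f)) = 41*(-1 + f)*(-4 + f))
n(33) + C(-455) = (164 - 205*33 + 41*33²) + √(107 - 455) = (164 - 6765 + 41*1089) + √(-348) = (164 - 6765 + 44649) + 2*I*√87 = 38048 + 2*I*√87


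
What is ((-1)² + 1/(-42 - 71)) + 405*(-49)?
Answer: -2242373/113 ≈ -19844.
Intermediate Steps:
((-1)² + 1/(-42 - 71)) + 405*(-49) = (1 + 1/(-113)) - 19845 = (1 - 1/113) - 19845 = 112/113 - 19845 = -2242373/113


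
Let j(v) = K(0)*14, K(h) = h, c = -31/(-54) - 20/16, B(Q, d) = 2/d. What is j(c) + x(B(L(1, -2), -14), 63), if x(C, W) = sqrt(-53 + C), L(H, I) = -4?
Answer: 2*I*sqrt(651)/7 ≈ 7.2899*I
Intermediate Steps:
c = -73/108 (c = -31*(-1/54) - 20*1/16 = 31/54 - 5/4 = -73/108 ≈ -0.67593)
j(v) = 0 (j(v) = 0*14 = 0)
j(c) + x(B(L(1, -2), -14), 63) = 0 + sqrt(-53 + 2/(-14)) = 0 + sqrt(-53 + 2*(-1/14)) = 0 + sqrt(-53 - 1/7) = 0 + sqrt(-372/7) = 0 + 2*I*sqrt(651)/7 = 2*I*sqrt(651)/7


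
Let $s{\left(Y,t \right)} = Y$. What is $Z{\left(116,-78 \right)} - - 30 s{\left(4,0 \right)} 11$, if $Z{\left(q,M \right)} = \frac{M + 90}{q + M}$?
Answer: $\frac{25086}{19} \approx 1320.3$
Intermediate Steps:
$Z{\left(q,M \right)} = \frac{90 + M}{M + q}$
$Z{\left(116,-78 \right)} - - 30 s{\left(4,0 \right)} 11 = \frac{90 - 78}{-78 + 116} - \left(-30\right) 4 \cdot 11 = \frac{1}{38} \cdot 12 - \left(-120\right) 11 = \frac{1}{38} \cdot 12 - -1320 = \frac{6}{19} + 1320 = \frac{25086}{19}$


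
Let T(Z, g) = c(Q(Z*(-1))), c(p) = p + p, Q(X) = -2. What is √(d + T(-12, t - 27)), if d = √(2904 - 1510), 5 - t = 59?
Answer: √(-4 + √1394) ≈ 5.7738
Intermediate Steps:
t = -54 (t = 5 - 1*59 = 5 - 59 = -54)
d = √1394 ≈ 37.336
c(p) = 2*p
T(Z, g) = -4 (T(Z, g) = 2*(-2) = -4)
√(d + T(-12, t - 27)) = √(√1394 - 4) = √(-4 + √1394)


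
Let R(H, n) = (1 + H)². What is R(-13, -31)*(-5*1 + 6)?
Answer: 144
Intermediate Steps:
R(-13, -31)*(-5*1 + 6) = (1 - 13)²*(-5*1 + 6) = (-12)²*(-5 + 6) = 144*1 = 144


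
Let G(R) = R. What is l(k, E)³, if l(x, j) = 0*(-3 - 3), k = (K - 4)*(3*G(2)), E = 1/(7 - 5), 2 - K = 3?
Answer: 0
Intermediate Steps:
K = -1 (K = 2 - 1*3 = 2 - 3 = -1)
E = ½ (E = 1/2 = ½ ≈ 0.50000)
k = -30 (k = (-1 - 4)*(3*2) = -5*6 = -30)
l(x, j) = 0 (l(x, j) = 0*(-6) = 0)
l(k, E)³ = 0³ = 0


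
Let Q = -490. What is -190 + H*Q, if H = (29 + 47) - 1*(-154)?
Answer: -112890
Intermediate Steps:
H = 230 (H = 76 + 154 = 230)
-190 + H*Q = -190 + 230*(-490) = -190 - 112700 = -112890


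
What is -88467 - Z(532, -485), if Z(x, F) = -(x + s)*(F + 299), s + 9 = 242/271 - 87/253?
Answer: -12742237149/68563 ≈ -1.8585e+5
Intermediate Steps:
s = -579418/68563 (s = -9 + (242/271 - 87/253) = -9 + 37649/68563 = -579418/68563 ≈ -8.4509)
Z(x, F) = -(299 + F)*(-579418/68563 + x) (Z(x, F) = -(x - 579418/68563)*(F + 299) = -(-579418/68563 + x)*(299 + F) = -(299 + F)*(-579418/68563 + x))
-88467 - Z(532, -485) = -88467 - (7532434/2981 - 299*532 + (579418/68563)*(-485) - 1*(-485)*532) = -88467 - (7532434/2981 - 159068 - 281017730/68563 + 258020) = -88467 - 1*6676674228/68563 = -88467 - 6676674228/68563 = -12742237149/68563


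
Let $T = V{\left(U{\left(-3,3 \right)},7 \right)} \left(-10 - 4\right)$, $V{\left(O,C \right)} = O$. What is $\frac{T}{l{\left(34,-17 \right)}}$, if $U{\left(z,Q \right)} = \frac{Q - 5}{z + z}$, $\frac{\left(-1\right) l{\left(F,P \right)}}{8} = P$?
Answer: $- \frac{7}{204} \approx -0.034314$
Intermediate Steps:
$l{\left(F,P \right)} = - 8 P$
$U{\left(z,Q \right)} = \frac{-5 + Q}{2 z}$
$T = - \frac{14}{3}$ ($T = \frac{-5 + 3}{2 \left(-3\right)} \left(-10 - 4\right) = \frac{1}{2} \left(- \frac{1}{3}\right) \left(-2\right) \left(-14\right) = \frac{1}{3} \left(-14\right) = - \frac{14}{3} \approx -4.6667$)
$\frac{T}{l{\left(34,-17 \right)}} = - \frac{14}{3 \left(\left(-8\right) \left(-17\right)\right)} = - \frac{14}{3 \cdot 136} = \left(- \frac{14}{3}\right) \frac{1}{136} = - \frac{7}{204}$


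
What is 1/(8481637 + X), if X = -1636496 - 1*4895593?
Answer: 1/1949548 ≈ 5.1294e-7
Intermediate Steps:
X = -6532089 (X = -1636496 - 4895593 = -6532089)
1/(8481637 + X) = 1/(8481637 - 6532089) = 1/1949548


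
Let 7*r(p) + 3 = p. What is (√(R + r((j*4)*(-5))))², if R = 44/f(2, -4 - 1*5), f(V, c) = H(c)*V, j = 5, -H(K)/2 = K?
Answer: -850/63 ≈ -13.492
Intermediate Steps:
H(K) = -2*K
f(V, c) = -2*V*c (f(V, c) = (-2*c)*V = -2*V*c)
r(p) = -3/7 + p/7
R = 11/9 (R = 44/((-2*2*(-4 - 1*5))) = 44/((-2*2*(-4 - 5))) = 44/((-2*2*(-9))) = 44/36 = 44*(1/36) = 11/9 ≈ 1.2222)
(√(R + r((j*4)*(-5))))² = (√(11/9 + (-3/7 + ((5*4)*(-5))/7)))² = (√(11/9 + (-3/7 + (20*(-5))/7)))² = (√(11/9 + (-3/7 + (⅐)*(-100))))² = (√(11/9 + (-3/7 - 100/7)))² = (√(11/9 - 103/7))² = (√(-850/63))² = (5*I*√238/21)² = -850/63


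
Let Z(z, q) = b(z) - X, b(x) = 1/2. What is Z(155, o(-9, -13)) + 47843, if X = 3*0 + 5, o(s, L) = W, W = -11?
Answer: 95677/2 ≈ 47839.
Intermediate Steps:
o(s, L) = -11
b(x) = 1/2
X = 5 (X = 0 + 5 = 5)
Z(z, q) = -9/2 (Z(z, q) = 1/2 - 1*5 = 1/2 - 5 = -9/2)
Z(155, o(-9, -13)) + 47843 = -9/2 + 47843 = 95677/2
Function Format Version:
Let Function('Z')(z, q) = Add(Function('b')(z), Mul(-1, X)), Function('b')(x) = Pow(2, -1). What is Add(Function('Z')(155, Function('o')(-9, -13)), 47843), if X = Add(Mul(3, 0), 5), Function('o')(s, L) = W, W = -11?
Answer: Rational(95677, 2) ≈ 47839.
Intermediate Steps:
Function('o')(s, L) = -11
Function('b')(x) = Rational(1, 2)
X = 5 (X = Add(0, 5) = 5)
Function('Z')(z, q) = Rational(-9, 2) (Function('Z')(z, q) = Add(Rational(1, 2), Mul(-1, 5)) = Add(Rational(1, 2), -5) = Rational(-9, 2))
Add(Function('Z')(155, Function('o')(-9, -13)), 47843) = Add(Rational(-9, 2), 47843) = Rational(95677, 2)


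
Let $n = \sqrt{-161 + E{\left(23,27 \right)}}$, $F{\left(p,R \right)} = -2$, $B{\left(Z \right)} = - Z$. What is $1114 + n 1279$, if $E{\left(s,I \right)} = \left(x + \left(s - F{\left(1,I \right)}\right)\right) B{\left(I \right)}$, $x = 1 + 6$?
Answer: $1114 + 6395 i \sqrt{41} \approx 1114.0 + 40948.0 i$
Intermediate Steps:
$x = 7$
$E{\left(s,I \right)} = - I \left(9 + s\right)$ ($E{\left(s,I \right)} = \left(7 + \left(s - -2\right)\right) \left(- I\right) = \left(7 + \left(s + 2\right)\right) \left(- I\right) = \left(7 + \left(2 + s\right)\right) \left(- I\right) = \left(9 + s\right) \left(- I\right) = - I \left(9 + s\right)$)
$n = 5 i \sqrt{41}$ ($n = \sqrt{-161 - 27 \left(9 + 23\right)} = \sqrt{-161 - 27 \cdot 32} = \sqrt{-161 - 864} = \sqrt{-1025} = 5 i \sqrt{41} \approx 32.016 i$)
$1114 + n 1279 = 1114 + 5 i \sqrt{41} \cdot 1279 = 1114 + 6395 i \sqrt{41}$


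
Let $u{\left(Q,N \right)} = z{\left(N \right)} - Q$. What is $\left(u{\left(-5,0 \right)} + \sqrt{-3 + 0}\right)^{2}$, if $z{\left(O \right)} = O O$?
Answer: $\left(5 + i \sqrt{3}\right)^{2} \approx 22.0 + 17.32 i$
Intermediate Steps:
$z{\left(O \right)} = O^{2}$
$u{\left(Q,N \right)} = N^{2} - Q$
$\left(u{\left(-5,0 \right)} + \sqrt{-3 + 0}\right)^{2} = \left(\left(0^{2} - -5\right) + \sqrt{-3 + 0}\right)^{2} = \left(\left(0 + 5\right) + \sqrt{-3}\right)^{2} = \left(5 + i \sqrt{3}\right)^{2}$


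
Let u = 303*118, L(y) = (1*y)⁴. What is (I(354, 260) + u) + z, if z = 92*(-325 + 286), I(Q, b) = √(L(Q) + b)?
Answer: 32166 + 2*√3926025029 ≈ 1.5748e+5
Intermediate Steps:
L(y) = y⁴
I(Q, b) = √(b + Q⁴) (I(Q, b) = √(Q⁴ + b) = √(b + Q⁴))
u = 35754
z = -3588 (z = 92*(-39) = -3588)
(I(354, 260) + u) + z = (√(260 + 354⁴) + 35754) - 3588 = (√(260 + 15704099856) + 35754) - 3588 = (√15704100116 + 35754) - 3588 = (2*√3926025029 + 35754) - 3588 = (35754 + 2*√3926025029) - 3588 = 32166 + 2*√3926025029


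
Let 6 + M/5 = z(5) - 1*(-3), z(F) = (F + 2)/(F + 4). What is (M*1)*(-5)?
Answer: 500/9 ≈ 55.556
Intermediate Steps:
z(F) = (2 + F)/(4 + F)
M = -100/9 (M = -30 + 5*((2 + 5)/(4 + 5) - 1*(-3)) = -30 + 5*(7/9 + 3) = -30 + 5*(34/9) = -30 + 170/9 = -100/9 ≈ -11.111)
(M*1)*(-5) = -100/9*1*(-5) = -100/9*(-5) = 500/9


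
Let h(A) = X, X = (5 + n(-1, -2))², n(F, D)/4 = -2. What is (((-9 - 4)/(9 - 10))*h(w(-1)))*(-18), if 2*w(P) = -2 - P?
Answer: -2106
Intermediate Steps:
n(F, D) = -8 (n(F, D) = 4*(-2) = -8)
X = 9 (X = (5 - 8)² = (-3)² = 9)
w(P) = -1 - P/2 (w(P) = (-2 - P)/2 = -1 - P/2)
h(A) = 9
(((-9 - 4)/(9 - 10))*h(w(-1)))*(-18) = (((-9 - 4)/(9 - 10))*9)*(-18) = (-13/(-1)*9)*(-18) = (-13*(-1)*9)*(-18) = (13*9)*(-18) = 117*(-18) = -2106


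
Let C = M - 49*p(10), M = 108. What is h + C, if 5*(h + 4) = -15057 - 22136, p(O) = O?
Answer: -39123/5 ≈ -7824.6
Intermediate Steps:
h = -37213/5 (h = -4 + (-15057 - 22136)/5 = -4 + (⅕)*(-37193) = -4 - 37193/5 = -37213/5 ≈ -7442.6)
C = -382 (C = 108 - 49*10 = 108 - 490 = -382)
h + C = -37213/5 - 382 = -39123/5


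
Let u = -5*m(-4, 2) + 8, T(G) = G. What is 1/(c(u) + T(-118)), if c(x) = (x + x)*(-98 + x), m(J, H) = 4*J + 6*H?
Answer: -1/4038 ≈ -0.00024765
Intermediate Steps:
u = 28 (u = -5*(4*(-4) + 6*2) + 8 = -5*(-16 + 12) + 8 = -5*(-4) + 8 = 20 + 8 = 28)
c(x) = 2*x*(-98 + x) (c(x) = (2*x)*(-98 + x) = 2*x*(-98 + x))
1/(c(u) + T(-118)) = 1/(2*28*(-98 + 28) - 118) = 1/(2*28*(-70) - 118) = 1/(-3920 - 118) = 1/(-4038) = -1/4038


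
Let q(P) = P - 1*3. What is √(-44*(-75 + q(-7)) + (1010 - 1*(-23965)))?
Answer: √28715 ≈ 169.46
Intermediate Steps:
q(P) = -3 + P (q(P) = P - 3 = -3 + P)
√(-44*(-75 + q(-7)) + (1010 - 1*(-23965))) = √(-44*(-75 + (-3 - 7)) + (1010 - 1*(-23965))) = √(-44*(-75 - 10) + (1010 + 23965)) = √(-44*(-85) + 24975) = √(3740 + 24975) = √28715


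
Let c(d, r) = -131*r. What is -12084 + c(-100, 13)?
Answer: -13787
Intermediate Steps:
-12084 + c(-100, 13) = -12084 - 131*13 = -12084 - 1703 = -13787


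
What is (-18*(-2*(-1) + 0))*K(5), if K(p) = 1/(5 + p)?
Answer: -18/5 ≈ -3.6000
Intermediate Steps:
(-18*(-2*(-1) + 0))*K(5) = (-18*(-2*(-1) + 0))/(5 + 5) = -18*(2 + 0)/10 = -18*2*(⅒) = -36*⅒ = -18/5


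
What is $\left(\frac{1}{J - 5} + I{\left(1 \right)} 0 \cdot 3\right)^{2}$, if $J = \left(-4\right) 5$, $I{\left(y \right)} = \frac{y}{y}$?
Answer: $\frac{1}{625} \approx 0.0016$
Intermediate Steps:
$I{\left(y \right)} = 1$
$J = -20$
$\left(\frac{1}{J - 5} + I{\left(1 \right)} 0 \cdot 3\right)^{2} = \left(\frac{1}{-20 - 5} + 1 \cdot 0 \cdot 3\right)^{2} = \left(\frac{1}{-25} + 0 \cdot 3\right)^{2} = \left(- \frac{1}{25} + 0\right)^{2} = \left(- \frac{1}{25}\right)^{2} = \frac{1}{625}$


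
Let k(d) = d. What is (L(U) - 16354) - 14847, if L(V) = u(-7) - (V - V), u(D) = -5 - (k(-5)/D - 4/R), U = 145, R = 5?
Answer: -1092207/35 ≈ -31206.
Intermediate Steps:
u(D) = -21/5 + 5/D (u(D) = -5 - (-5/D - 4/5) = -5 - (-5/D - 4*⅕) = -5 - (-5/D - ⅘) = -5 - (-⅘ - 5/D) = -5 + (⅘ + 5/D) = -21/5 + 5/D)
L(V) = -172/35 (L(V) = (-21/5 + 5/(-7)) - (V - V) = (-21/5 + 5*(-⅐)) - 1*0 = (-21/5 - 5/7) + 0 = -172/35 + 0 = -172/35)
(L(U) - 16354) - 14847 = (-172/35 - 16354) - 14847 = -572562/35 - 14847 = -1092207/35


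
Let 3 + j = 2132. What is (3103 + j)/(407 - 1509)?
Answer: -2616/551 ≈ -4.7477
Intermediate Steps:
j = 2129 (j = -3 + 2132 = 2129)
(3103 + j)/(407 - 1509) = (3103 + 2129)/(407 - 1509) = 5232/(-1102) = 5232*(-1/1102) = -2616/551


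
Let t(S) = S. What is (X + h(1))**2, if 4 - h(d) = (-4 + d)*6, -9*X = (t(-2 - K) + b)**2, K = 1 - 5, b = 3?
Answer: 29929/81 ≈ 369.49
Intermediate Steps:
K = -4
X = -25/9 (X = -((-2 - 1*(-4)) + 3)**2/9 = -((-2 + 4) + 3)**2/9 = -(2 + 3)**2/9 = -1/9*5**2 = -1/9*25 = -25/9 ≈ -2.7778)
h(d) = 28 - 6*d (h(d) = 4 - (-4 + d)*6 = 4 - (-24 + 6*d) = 4 + (24 - 6*d) = 28 - 6*d)
(X + h(1))**2 = (-25/9 + (28 - 6*1))**2 = (-25/9 + (28 - 6))**2 = (-25/9 + 22)**2 = (173/9)**2 = 29929/81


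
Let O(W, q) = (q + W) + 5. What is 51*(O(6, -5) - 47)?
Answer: -2091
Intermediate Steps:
O(W, q) = 5 + W + q (O(W, q) = (W + q) + 5 = 5 + W + q)
51*(O(6, -5) - 47) = 51*((5 + 6 - 5) - 47) = 51*(6 - 47) = 51*(-41) = -2091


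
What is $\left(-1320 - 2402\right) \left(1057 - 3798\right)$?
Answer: $10202002$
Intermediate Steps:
$\left(-1320 - 2402\right) \left(1057 - 3798\right) = \left(-1320 - 2402\right) \left(-2741\right) = \left(-3722\right) \left(-2741\right) = 10202002$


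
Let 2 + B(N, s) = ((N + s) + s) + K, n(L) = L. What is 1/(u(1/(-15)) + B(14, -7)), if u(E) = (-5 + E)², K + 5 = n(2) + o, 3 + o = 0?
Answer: 225/3976 ≈ 0.056590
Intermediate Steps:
o = -3 (o = -3 + 0 = -3)
K = -6 (K = -5 + (2 - 3) = -5 - 1 = -6)
B(N, s) = -8 + N + 2*s (B(N, s) = -2 + (((N + s) + s) - 6) = -2 + ((N + 2*s) - 6) = -2 + (-6 + N + 2*s) = -8 + N + 2*s)
1/(u(1/(-15)) + B(14, -7)) = 1/((-5 + 1/(-15))² + (-8 + 14 + 2*(-7))) = 1/((-5 - 1/15)² + (-8 + 14 - 14)) = 1/((-76/15)² - 8) = 1/(5776/225 - 8) = 1/(3976/225) = 225/3976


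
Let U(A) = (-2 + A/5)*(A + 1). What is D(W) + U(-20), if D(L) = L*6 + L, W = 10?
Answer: 184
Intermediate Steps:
D(L) = 7*L (D(L) = 6*L + L = 7*L)
U(A) = (1 + A)*(-2 + A/5) (U(A) = (-2 + A*(⅕))*(1 + A) = (-2 + A/5)*(1 + A) = (1 + A)*(-2 + A/5))
D(W) + U(-20) = 7*10 + (-2 - 9/5*(-20) + (⅕)*(-20)²) = 70 + (-2 + 36 + (⅕)*400) = 70 + (-2 + 36 + 80) = 70 + 114 = 184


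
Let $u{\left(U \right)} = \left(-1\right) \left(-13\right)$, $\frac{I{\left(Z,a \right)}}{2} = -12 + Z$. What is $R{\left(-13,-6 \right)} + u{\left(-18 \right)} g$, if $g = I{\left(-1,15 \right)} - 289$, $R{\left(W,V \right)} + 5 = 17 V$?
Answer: $-4202$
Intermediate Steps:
$I{\left(Z,a \right)} = -24 + 2 Z$ ($I{\left(Z,a \right)} = 2 \left(-12 + Z\right) = -24 + 2 Z$)
$R{\left(W,V \right)} = -5 + 17 V$
$g = -315$ ($g = \left(-24 + 2 \left(-1\right)\right) - 289 = \left(-24 - 2\right) - 289 = -26 - 289 = -315$)
$u{\left(U \right)} = 13$
$R{\left(-13,-6 \right)} + u{\left(-18 \right)} g = \left(-5 + 17 \left(-6\right)\right) + 13 \left(-315\right) = \left(-5 - 102\right) - 4095 = -107 - 4095 = -4202$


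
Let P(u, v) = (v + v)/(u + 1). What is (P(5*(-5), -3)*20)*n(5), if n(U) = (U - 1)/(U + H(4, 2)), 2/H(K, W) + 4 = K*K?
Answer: 120/31 ≈ 3.8710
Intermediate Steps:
H(K, W) = 2/(-4 + K²) (H(K, W) = 2/(-4 + K*K) = 2/(-4 + K²))
n(U) = (-1 + U)/(⅙ + U) (n(U) = (U - 1)/(U + 2/(-4 + 4²)) = (-1 + U)/(U + 2/(-4 + 16)) = (-1 + U)/(U + 2/12) = (-1 + U)/(U + 2*(1/12)) = (-1 + U)/(U + ⅙) = (-1 + U)/(⅙ + U))
P(u, v) = 2*v/(1 + u) (P(u, v) = (2*v)/(1 + u) = 2*v/(1 + u))
(P(5*(-5), -3)*20)*n(5) = ((2*(-3)/(1 + 5*(-5)))*20)*(6*(-1 + 5)/(1 + 6*5)) = ((2*(-3)/(1 - 25))*20)*(6*4/(1 + 30)) = ((2*(-3)/(-24))*20)*(6*4/31) = ((2*(-3)*(-1/24))*20)*(6*(1/31)*4) = ((¼)*20)*(24/31) = 5*(24/31) = 120/31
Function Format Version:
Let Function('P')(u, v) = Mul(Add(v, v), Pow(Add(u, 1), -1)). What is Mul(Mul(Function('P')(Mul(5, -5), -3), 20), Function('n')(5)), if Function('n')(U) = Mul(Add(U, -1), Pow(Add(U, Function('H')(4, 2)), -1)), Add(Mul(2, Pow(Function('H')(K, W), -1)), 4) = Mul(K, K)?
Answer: Rational(120, 31) ≈ 3.8710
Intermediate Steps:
Function('H')(K, W) = Mul(2, Pow(Add(-4, Pow(K, 2)), -1)) (Function('H')(K, W) = Mul(2, Pow(Add(-4, Mul(K, K)), -1)) = Mul(2, Pow(Add(-4, Pow(K, 2)), -1)))
Function('n')(U) = Mul(Pow(Add(Rational(1, 6), U), -1), Add(-1, U)) (Function('n')(U) = Mul(Add(U, -1), Pow(Add(U, Mul(2, Pow(Add(-4, Pow(4, 2)), -1))), -1)) = Mul(Add(-1, U), Pow(Add(U, Mul(2, Pow(Add(-4, 16), -1))), -1)) = Mul(Add(-1, U), Pow(Add(U, Mul(2, Pow(12, -1))), -1)) = Mul(Add(-1, U), Pow(Add(U, Mul(2, Rational(1, 12))), -1)) = Mul(Add(-1, U), Pow(Add(U, Rational(1, 6)), -1)) = Mul(Add(-1, U), Pow(Add(Rational(1, 6), U), -1)) = Mul(Pow(Add(Rational(1, 6), U), -1), Add(-1, U)))
Function('P')(u, v) = Mul(2, v, Pow(Add(1, u), -1)) (Function('P')(u, v) = Mul(Mul(2, v), Pow(Add(1, u), -1)) = Mul(2, v, Pow(Add(1, u), -1)))
Mul(Mul(Function('P')(Mul(5, -5), -3), 20), Function('n')(5)) = Mul(Mul(Mul(2, -3, Pow(Add(1, Mul(5, -5)), -1)), 20), Mul(6, Pow(Add(1, Mul(6, 5)), -1), Add(-1, 5))) = Mul(Mul(Mul(2, -3, Pow(Add(1, -25), -1)), 20), Mul(6, Pow(Add(1, 30), -1), 4)) = Mul(Mul(Mul(2, -3, Pow(-24, -1)), 20), Mul(6, Pow(31, -1), 4)) = Mul(Mul(Mul(2, -3, Rational(-1, 24)), 20), Mul(6, Rational(1, 31), 4)) = Mul(Mul(Rational(1, 4), 20), Rational(24, 31)) = Mul(5, Rational(24, 31)) = Rational(120, 31)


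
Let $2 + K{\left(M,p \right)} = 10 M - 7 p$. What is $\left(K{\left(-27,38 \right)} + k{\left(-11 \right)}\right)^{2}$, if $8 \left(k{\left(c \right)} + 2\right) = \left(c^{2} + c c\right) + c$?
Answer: $\frac{16719921}{64} \approx 2.6125 \cdot 10^{5}$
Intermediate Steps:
$K{\left(M,p \right)} = -2 - 7 p + 10 M$ ($K{\left(M,p \right)} = -2 + \left(10 M - 7 p\right) = -2 + \left(- 7 p + 10 M\right) = -2 - 7 p + 10 M$)
$k{\left(c \right)} = -2 + \frac{c^{2}}{4} + \frac{c}{8}$ ($k{\left(c \right)} = -2 + \frac{\left(c^{2} + c c\right) + c}{8} = -2 + \frac{\left(c^{2} + c^{2}\right) + c}{8} = -2 + \frac{2 c^{2} + c}{8} = -2 + \frac{c + 2 c^{2}}{8} = -2 + \left(\frac{c^{2}}{4} + \frac{c}{8}\right) = -2 + \frac{c^{2}}{4} + \frac{c}{8}$)
$\left(K{\left(-27,38 \right)} + k{\left(-11 \right)}\right)^{2} = \left(\left(-2 - 266 + 10 \left(-27\right)\right) + \left(-2 + \frac{\left(-11\right)^{2}}{4} + \frac{1}{8} \left(-11\right)\right)\right)^{2} = \left(\left(-2 - 266 - 270\right) - - \frac{215}{8}\right)^{2} = \left(-538 - - \frac{215}{8}\right)^{2} = \left(-538 + \frac{215}{8}\right)^{2} = \left(- \frac{4089}{8}\right)^{2} = \frac{16719921}{64}$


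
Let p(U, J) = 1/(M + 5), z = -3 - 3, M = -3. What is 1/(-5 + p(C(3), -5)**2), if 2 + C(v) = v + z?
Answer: -4/19 ≈ -0.21053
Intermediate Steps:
z = -6
C(v) = -8 + v (C(v) = -2 + (v - 6) = -2 + (-6 + v) = -8 + v)
p(U, J) = 1/2 (p(U, J) = 1/(-3 + 5) = 1/2)
1/(-5 + p(C(3), -5)**2) = 1/(-5 + (1/2)**2) = 1/(-5 + 1/4) = 1/(-19/4) = -4/19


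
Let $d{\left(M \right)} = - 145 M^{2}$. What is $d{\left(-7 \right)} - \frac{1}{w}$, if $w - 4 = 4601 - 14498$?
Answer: $- \frac{70289764}{9893} \approx -7105.0$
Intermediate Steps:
$w = -9893$ ($w = 4 + \left(4601 - 14498\right) = 4 - 9897 = -9893$)
$d{\left(-7 \right)} - \frac{1}{w} = - 145 \left(-7\right)^{2} - \frac{1}{-9893} = \left(-145\right) 49 - - \frac{1}{9893} = -7105 + \frac{1}{9893} = - \frac{70289764}{9893}$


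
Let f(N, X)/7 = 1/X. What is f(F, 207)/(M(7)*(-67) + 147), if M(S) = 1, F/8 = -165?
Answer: 7/16560 ≈ 0.00042271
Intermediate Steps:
F = -1320 (F = 8*(-165) = -1320)
f(N, X) = 7/X
f(F, 207)/(M(7)*(-67) + 147) = (7/207)/(1*(-67) + 147) = (7*(1/207))/(-67 + 147) = (7/207)/80 = (7/207)*(1/80) = 7/16560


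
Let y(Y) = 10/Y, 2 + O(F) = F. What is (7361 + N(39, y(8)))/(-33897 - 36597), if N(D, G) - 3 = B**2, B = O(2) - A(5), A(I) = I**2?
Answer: -2663/23498 ≈ -0.11333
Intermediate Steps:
O(F) = -2 + F
B = -25 (B = (-2 + 2) - 1*5**2 = 0 - 1*25 = 0 - 25 = -25)
N(D, G) = 628 (N(D, G) = 3 + (-25)**2 = 3 + 625 = 628)
(7361 + N(39, y(8)))/(-33897 - 36597) = (7361 + 628)/(-33897 - 36597) = 7989/(-70494) = 7989*(-1/70494) = -2663/23498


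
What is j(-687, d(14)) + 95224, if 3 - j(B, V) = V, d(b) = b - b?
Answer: 95227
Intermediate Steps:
d(b) = 0
j(B, V) = 3 - V
j(-687, d(14)) + 95224 = (3 - 1*0) + 95224 = (3 + 0) + 95224 = 3 + 95224 = 95227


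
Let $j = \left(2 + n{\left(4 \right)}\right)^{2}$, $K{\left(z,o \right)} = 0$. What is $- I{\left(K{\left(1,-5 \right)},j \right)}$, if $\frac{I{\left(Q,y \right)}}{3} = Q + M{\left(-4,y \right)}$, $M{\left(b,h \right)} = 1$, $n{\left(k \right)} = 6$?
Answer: $-3$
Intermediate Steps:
$j = 64$ ($j = \left(2 + 6\right)^{2} = 8^{2} = 64$)
$I{\left(Q,y \right)} = 3 + 3 Q$ ($I{\left(Q,y \right)} = 3 \left(Q + 1\right) = 3 \left(1 + Q\right) = 3 + 3 Q$)
$- I{\left(K{\left(1,-5 \right)},j \right)} = - (3 + 3 \cdot 0) = - (3 + 0) = \left(-1\right) 3 = -3$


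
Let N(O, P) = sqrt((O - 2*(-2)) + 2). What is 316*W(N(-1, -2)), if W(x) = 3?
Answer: 948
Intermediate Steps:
N(O, P) = sqrt(6 + O) (N(O, P) = sqrt((O + 4) + 2) = sqrt((4 + O) + 2) = sqrt(6 + O))
316*W(N(-1, -2)) = 316*3 = 948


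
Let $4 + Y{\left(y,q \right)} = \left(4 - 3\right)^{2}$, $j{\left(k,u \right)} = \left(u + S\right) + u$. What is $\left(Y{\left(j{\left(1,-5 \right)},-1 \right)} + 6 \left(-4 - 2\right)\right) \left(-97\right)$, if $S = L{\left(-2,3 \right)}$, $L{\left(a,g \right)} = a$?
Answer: $3783$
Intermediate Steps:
$S = -2$
$j{\left(k,u \right)} = -2 + 2 u$ ($j{\left(k,u \right)} = \left(u - 2\right) + u = \left(-2 + u\right) + u = -2 + 2 u$)
$Y{\left(y,q \right)} = -3$ ($Y{\left(y,q \right)} = -4 + \left(4 - 3\right)^{2} = -4 + 1^{2} = -4 + 1 = -3$)
$\left(Y{\left(j{\left(1,-5 \right)},-1 \right)} + 6 \left(-4 - 2\right)\right) \left(-97\right) = \left(-3 + 6 \left(-4 - 2\right)\right) \left(-97\right) = \left(-3 + 6 \left(-6\right)\right) \left(-97\right) = \left(-3 - 36\right) \left(-97\right) = \left(-39\right) \left(-97\right) = 3783$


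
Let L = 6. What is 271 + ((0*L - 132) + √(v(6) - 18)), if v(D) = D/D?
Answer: 139 + I*√17 ≈ 139.0 + 4.1231*I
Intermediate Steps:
v(D) = 1
271 + ((0*L - 132) + √(v(6) - 18)) = 271 + ((0*6 - 132) + √(1 - 18)) = 271 + ((0 - 132) + √(-17)) = 271 + (-132 + I*√17) = 139 + I*√17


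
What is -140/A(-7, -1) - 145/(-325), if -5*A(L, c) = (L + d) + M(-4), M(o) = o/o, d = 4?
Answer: -22721/65 ≈ -349.55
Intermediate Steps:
M(o) = 1
A(L, c) = -1 - L/5 (A(L, c) = -((L + 4) + 1)/5 = -((4 + L) + 1)/5 = -(5 + L)/5 = -1 - L/5)
-140/A(-7, -1) - 145/(-325) = -140/(-1 - 1/5*(-7)) - 145/(-325) = -140/(-1 + 7/5) - 145*(-1/325) = -140/2/5 + 29/65 = -140*5/2 + 29/65 = -350 + 29/65 = -22721/65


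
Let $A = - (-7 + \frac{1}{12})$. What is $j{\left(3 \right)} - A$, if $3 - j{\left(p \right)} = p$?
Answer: $- \frac{83}{12} \approx -6.9167$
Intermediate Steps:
$j{\left(p \right)} = 3 - p$
$A = \frac{83}{12}$ ($A = - (-7 + \frac{1}{12}) = \left(-1\right) \left(- \frac{83}{12}\right) = \frac{83}{12} \approx 6.9167$)
$j{\left(3 \right)} - A = \left(3 - 3\right) - \frac{83}{12} = 0 - \frac{83}{12} = - \frac{83}{12}$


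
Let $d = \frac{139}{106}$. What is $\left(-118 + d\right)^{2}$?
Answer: $\frac{152992161}{11236} \approx 13616.0$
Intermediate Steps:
$d = \frac{139}{106}$ ($d = 139 \cdot \frac{1}{106} = \frac{139}{106} \approx 1.3113$)
$\left(-118 + d\right)^{2} = \left(-118 + \frac{139}{106}\right)^{2} = \left(- \frac{12369}{106}\right)^{2} = \frac{152992161}{11236}$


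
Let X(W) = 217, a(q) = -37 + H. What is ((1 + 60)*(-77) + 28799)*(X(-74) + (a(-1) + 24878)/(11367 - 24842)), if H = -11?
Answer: 13975520598/2695 ≈ 5.1857e+6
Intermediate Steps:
a(q) = -48 (a(q) = -37 - 11 = -48)
((1 + 60)*(-77) + 28799)*(X(-74) + (a(-1) + 24878)/(11367 - 24842)) = ((1 + 60)*(-77) + 28799)*(217 + (-48 + 24878)/(11367 - 24842)) = (61*(-77) + 28799)*(217 + 24830/(-13475)) = (-4697 + 28799)*(217 + 24830*(-1/13475)) = 24102*(217 - 4966/2695) = 24102*(579849/2695) = 13975520598/2695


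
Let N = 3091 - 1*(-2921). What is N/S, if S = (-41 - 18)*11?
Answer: -6012/649 ≈ -9.2635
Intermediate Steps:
N = 6012 (N = 3091 + 2921 = 6012)
S = -649 (S = -59*11 = -649)
N/S = 6012/(-649) = 6012*(-1/649) = -6012/649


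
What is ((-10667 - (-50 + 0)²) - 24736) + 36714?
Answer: -1189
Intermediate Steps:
((-10667 - (-50 + 0)²) - 24736) + 36714 = ((-10667 - 1*(-50)²) - 24736) + 36714 = ((-10667 - 1*2500) - 24736) + 36714 = ((-10667 - 2500) - 24736) + 36714 = (-13167 - 24736) + 36714 = -37903 + 36714 = -1189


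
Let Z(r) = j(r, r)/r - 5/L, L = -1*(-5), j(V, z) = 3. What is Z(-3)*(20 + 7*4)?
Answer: -96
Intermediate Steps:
L = 5
Z(r) = -1 + 3/r (Z(r) = 3/r - 5/5 = 3/r - 5*⅕ = 3/r - 1 = -1 + 3/r)
Z(-3)*(20 + 7*4) = ((3 - 1*(-3))/(-3))*(20 + 7*4) = (-(3 + 3)/3)*(20 + 28) = -⅓*6*48 = -2*48 = -96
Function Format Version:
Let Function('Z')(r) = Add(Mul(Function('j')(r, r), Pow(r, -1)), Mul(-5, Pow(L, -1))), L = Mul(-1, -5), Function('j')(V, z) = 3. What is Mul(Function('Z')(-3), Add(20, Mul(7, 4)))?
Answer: -96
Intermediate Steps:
L = 5
Function('Z')(r) = Add(-1, Mul(3, Pow(r, -1))) (Function('Z')(r) = Add(Mul(3, Pow(r, -1)), Mul(-5, Pow(5, -1))) = Add(Mul(3, Pow(r, -1)), Mul(-5, Rational(1, 5))) = Add(Mul(3, Pow(r, -1)), -1) = Add(-1, Mul(3, Pow(r, -1))))
Mul(Function('Z')(-3), Add(20, Mul(7, 4))) = Mul(Mul(Pow(-3, -1), Add(3, Mul(-1, -3))), Add(20, Mul(7, 4))) = Mul(Mul(Rational(-1, 3), Add(3, 3)), Add(20, 28)) = Mul(Mul(Rational(-1, 3), 6), 48) = Mul(-2, 48) = -96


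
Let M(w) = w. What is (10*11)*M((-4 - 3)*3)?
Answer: -2310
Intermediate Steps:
(10*11)*M((-4 - 3)*3) = (10*11)*((-4 - 3)*3) = 110*(-7*3) = 110*(-21) = -2310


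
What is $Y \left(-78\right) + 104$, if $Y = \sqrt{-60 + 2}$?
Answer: $104 - 78 i \sqrt{58} \approx 104.0 - 594.03 i$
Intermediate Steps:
$Y = i \sqrt{58}$ ($Y = \sqrt{-58} = i \sqrt{58} \approx 7.6158 i$)
$Y \left(-78\right) + 104 = i \sqrt{58} \left(-78\right) + 104 = - 78 i \sqrt{58} + 104 = 104 - 78 i \sqrt{58}$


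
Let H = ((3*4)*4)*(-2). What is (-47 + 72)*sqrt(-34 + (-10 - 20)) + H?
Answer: -96 + 200*I ≈ -96.0 + 200.0*I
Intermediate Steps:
H = -96 (H = (12*4)*(-2) = 48*(-2) = -96)
(-47 + 72)*sqrt(-34 + (-10 - 20)) + H = (-47 + 72)*sqrt(-34 + (-10 - 20)) - 96 = 25*sqrt(-34 - 30) - 96 = 25*sqrt(-64) - 96 = 25*(8*I) - 96 = 200*I - 96 = -96 + 200*I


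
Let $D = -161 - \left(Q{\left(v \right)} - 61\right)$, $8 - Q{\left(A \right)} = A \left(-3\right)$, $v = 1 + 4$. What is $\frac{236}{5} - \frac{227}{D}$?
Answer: $\frac{30163}{615} \approx 49.046$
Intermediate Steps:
$v = 5$
$Q{\left(A \right)} = 8 + 3 A$ ($Q{\left(A \right)} = 8 - A \left(-3\right) = 8 - - 3 A = 8 + 3 A$)
$D = -123$ ($D = -161 - \left(\left(8 + 3 \cdot 5\right) - 61\right) = -161 - \left(\left(8 + 15\right) - 61\right) = -161 - \left(23 - 61\right) = -161 - -38 = -161 + 38 = -123$)
$\frac{236}{5} - \frac{227}{D} = \frac{236}{5} - \frac{227}{-123} = 236 \cdot \frac{1}{5} - - \frac{227}{123} = \frac{236}{5} + \frac{227}{123} = \frac{30163}{615}$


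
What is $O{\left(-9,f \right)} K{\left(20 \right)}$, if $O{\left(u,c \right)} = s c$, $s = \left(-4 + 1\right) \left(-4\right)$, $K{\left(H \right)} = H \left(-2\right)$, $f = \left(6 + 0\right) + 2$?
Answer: $-3840$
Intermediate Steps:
$f = 8$ ($f = 6 + 2 = 8$)
$K{\left(H \right)} = - 2 H$
$s = 12$ ($s = \left(-3\right) \left(-4\right) = 12$)
$O{\left(u,c \right)} = 12 c$
$O{\left(-9,f \right)} K{\left(20 \right)} = 12 \cdot 8 \left(\left(-2\right) 20\right) = 96 \left(-40\right) = -3840$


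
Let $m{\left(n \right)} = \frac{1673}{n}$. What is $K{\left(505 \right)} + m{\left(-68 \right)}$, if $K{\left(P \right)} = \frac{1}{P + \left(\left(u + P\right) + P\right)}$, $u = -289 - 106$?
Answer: $- \frac{468423}{19040} \approx -24.602$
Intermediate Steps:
$u = -395$ ($u = -289 - 106 = -395$)
$K{\left(P \right)} = \frac{1}{-395 + 3 P}$ ($K{\left(P \right)} = \frac{1}{P + \left(\left(-395 + P\right) + P\right)} = \frac{1}{P + \left(-395 + 2 P\right)} = \frac{1}{-395 + 3 P}$)
$K{\left(505 \right)} + m{\left(-68 \right)} = \frac{1}{-395 + 3 \cdot 505} + \frac{1673}{-68} = \frac{1}{-395 + 1515} + 1673 \left(- \frac{1}{68}\right) = \frac{1}{1120} - \frac{1673}{68} = - \frac{468423}{19040}$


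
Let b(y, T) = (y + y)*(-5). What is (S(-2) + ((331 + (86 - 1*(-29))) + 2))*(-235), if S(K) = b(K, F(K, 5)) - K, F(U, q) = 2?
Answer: -110450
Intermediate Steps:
b(y, T) = -10*y (b(y, T) = (2*y)*(-5) = -10*y)
S(K) = -11*K (S(K) = -10*K - K = -11*K)
(S(-2) + ((331 + (86 - 1*(-29))) + 2))*(-235) = (-11*(-2) + ((331 + (86 - 1*(-29))) + 2))*(-235) = (22 + ((331 + (86 + 29)) + 2))*(-235) = (22 + ((331 + 115) + 2))*(-235) = (22 + (446 + 2))*(-235) = (22 + 448)*(-235) = 470*(-235) = -110450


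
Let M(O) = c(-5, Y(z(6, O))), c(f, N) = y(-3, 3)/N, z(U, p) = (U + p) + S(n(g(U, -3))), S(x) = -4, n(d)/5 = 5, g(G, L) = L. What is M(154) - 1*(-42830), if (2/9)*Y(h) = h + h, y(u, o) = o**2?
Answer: 6681481/156 ≈ 42830.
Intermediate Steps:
n(d) = 25 (n(d) = 5*5 = 25)
z(U, p) = -4 + U + p (z(U, p) = (U + p) - 4 = -4 + U + p)
Y(h) = 9*h (Y(h) = 9*(h + h)/2 = 9*(2*h)/2 = 9*h)
c(f, N) = 9/N (c(f, N) = 3**2/N = 9/N)
M(O) = 9/(18 + 9*O) (M(O) = 9/((9*(-4 + 6 + O))) = 9/((9*(2 + O))) = 9/(18 + 9*O))
M(154) - 1*(-42830) = 1/(2 + 154) - 1*(-42830) = 1/156 + 42830 = 6681481/156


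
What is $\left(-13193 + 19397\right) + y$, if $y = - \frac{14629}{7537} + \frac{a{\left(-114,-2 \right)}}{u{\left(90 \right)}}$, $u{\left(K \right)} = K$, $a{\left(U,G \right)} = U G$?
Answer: $\frac{701460191}{113055} \approx 6204.6$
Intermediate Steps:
$a{\left(U,G \right)} = G U$
$y = \frac{66971}{113055}$ ($y = - \frac{14629}{7537} + \frac{\left(-2\right) \left(-114\right)}{90} = \left(-14629\right) \frac{1}{7537} + 228 \cdot \frac{1}{90} = - \frac{14629}{7537} + \frac{38}{15} = \frac{66971}{113055} \approx 0.59238$)
$\left(-13193 + 19397\right) + y = \left(-13193 + 19397\right) + \frac{66971}{113055} = 6204 + \frac{66971}{113055} = \frac{701460191}{113055}$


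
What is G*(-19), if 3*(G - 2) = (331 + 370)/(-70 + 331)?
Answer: -43073/783 ≈ -55.010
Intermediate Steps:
G = 2267/783 (G = 2 + ((331 + 370)/(-70 + 331))/3 = 2 + (701/261)/3 = 2 + (701*(1/261))/3 = 2 + (1/3)*(701/261) = 2 + 701/783 = 2267/783 ≈ 2.8953)
G*(-19) = (2267/783)*(-19) = -43073/783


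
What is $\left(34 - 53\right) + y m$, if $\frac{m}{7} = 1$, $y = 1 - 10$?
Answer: $-82$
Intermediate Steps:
$y = -9$ ($y = 1 - 10 = -9$)
$m = 7$ ($m = 7 \cdot 1 = 7$)
$\left(34 - 53\right) + y m = \left(34 - 53\right) - 63 = -19 - 63 = -82$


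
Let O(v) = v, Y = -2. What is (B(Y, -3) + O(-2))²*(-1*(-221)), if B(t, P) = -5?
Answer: 10829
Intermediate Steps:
(B(Y, -3) + O(-2))²*(-1*(-221)) = (-5 - 2)²*(-1*(-221)) = (-7)²*221 = 49*221 = 10829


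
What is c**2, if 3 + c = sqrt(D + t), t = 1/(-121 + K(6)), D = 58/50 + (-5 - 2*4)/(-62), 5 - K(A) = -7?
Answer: (101370 - sqrt(1553373606))**2/1141764100 ≈ 3.3621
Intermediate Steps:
K(A) = 12 (K(A) = 5 - 1*(-7) = 5 + 7 = 12)
D = 2123/1550 (D = 58*(1/50) + (-5 - 8)*(-1/62) = 29/25 - 13*(-1/62) = 29/25 + 13/62 = 2123/1550 ≈ 1.3697)
t = -1/109 (t = 1/(-121 + 12) = 1/(-109) = -1/109 ≈ -0.0091743)
c = -3 + sqrt(1553373606)/33790 (c = -3 + sqrt(2123/1550 - 1/109) = -3 + sqrt(229857/168950) = -3 + sqrt(1553373606)/33790 ≈ -1.8336)
c**2 = (-3 + sqrt(1553373606)/33790)**2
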